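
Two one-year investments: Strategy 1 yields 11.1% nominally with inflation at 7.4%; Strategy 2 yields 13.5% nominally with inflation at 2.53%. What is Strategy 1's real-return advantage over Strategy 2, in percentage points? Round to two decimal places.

Strategy 1 real return: 1.111/1.074 − 1 = 3.445%.
Strategy 2 real return: 1.135/1.0253 − 1 = 10.699%.
Difference: 3.445 − 10.699 = -7.254 pp.

-7.25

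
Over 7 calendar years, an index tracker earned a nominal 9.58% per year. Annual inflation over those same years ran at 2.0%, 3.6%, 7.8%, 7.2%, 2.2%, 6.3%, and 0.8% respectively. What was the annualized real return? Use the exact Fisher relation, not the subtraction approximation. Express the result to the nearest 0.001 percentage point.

5.124%

Cumulative inflation factor: 1.020 × 1.036 × 1.078 × 1.072 × 1.022 × 1.063 × 1.008 ≈ 1.33727.
Nominal growth factor: 1.89723. Real growth factor = 1.89723 / 1.33727 ≈ 1.41873.
Annualized: 1.41873^(1/7) − 1 ≈ 0.05124.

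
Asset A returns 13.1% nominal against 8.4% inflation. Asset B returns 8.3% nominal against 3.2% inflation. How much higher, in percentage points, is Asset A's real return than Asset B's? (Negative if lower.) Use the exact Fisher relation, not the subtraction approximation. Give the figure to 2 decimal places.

-0.61

Asset A real return: 1.131/1.084 − 1 = 4.336%.
Asset B real return: 1.083/1.032 − 1 = 4.942%.
Difference: 4.336 − 4.942 = -0.606 pp.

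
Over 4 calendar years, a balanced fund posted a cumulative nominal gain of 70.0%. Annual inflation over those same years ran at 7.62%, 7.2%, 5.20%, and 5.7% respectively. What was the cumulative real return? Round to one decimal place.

Cumulative inflation factor: 1.0762 × 1.072 × 1.0520 × 1.057 ≈ 1.28286.
Nominal growth factor: 1.70000. Real growth factor = 1.70000 / 1.28286 ≈ 1.32517.
Total real return ≈ 32.5166%.

32.5%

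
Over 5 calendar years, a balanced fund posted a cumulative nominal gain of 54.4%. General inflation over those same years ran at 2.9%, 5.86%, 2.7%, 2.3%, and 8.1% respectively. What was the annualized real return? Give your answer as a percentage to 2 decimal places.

4.53%

Cumulative inflation factor: 1.029 × 1.0586 × 1.027 × 1.023 × 1.081 ≈ 1.23714.
Nominal growth factor: 1.54400. Real growth factor = 1.54400 / 1.23714 ≈ 1.24804.
Annualized: 1.24804^(1/5) − 1 ≈ 0.04531.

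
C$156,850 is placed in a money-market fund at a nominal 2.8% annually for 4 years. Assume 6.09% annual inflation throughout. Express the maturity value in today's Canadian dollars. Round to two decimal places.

Nominal value at maturity: C$156,850 × (1 + 2.8%)^4 ≈ C$175,168.89.
Price-level factor over 4 years: (1 + 6.09%)^4 ≈ 1.2667700814.
The maturity value deflated by that factor is the answer in today's purchasing power.

C$138,279.94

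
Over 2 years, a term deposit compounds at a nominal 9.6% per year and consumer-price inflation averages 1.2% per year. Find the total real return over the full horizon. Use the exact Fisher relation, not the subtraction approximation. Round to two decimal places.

The annual real rate is (1+9.6%)/(1+1.2%) − 1 = 8.3004%.
Compounded over 2 years: (1 + 0.083004)^2 − 1 ≈ 0.17290.

17.29%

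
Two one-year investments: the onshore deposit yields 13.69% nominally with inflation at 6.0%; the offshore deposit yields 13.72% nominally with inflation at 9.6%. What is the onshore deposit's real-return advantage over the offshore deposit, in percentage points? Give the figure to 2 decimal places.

3.50

The onshore deposit real return: 1.1369/1.060 − 1 = 7.255%.
The offshore deposit real return: 1.1372/1.096 − 1 = 3.759%.
Difference: 7.255 − 3.759 = 3.496 pp.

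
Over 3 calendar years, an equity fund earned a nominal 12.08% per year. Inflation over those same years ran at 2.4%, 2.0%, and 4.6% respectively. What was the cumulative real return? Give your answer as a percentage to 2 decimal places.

28.87%

Cumulative inflation factor: 1.024 × 1.020 × 1.046 ≈ 1.09253.
Nominal growth factor: 1.40794. Real growth factor = 1.40794 / 1.09253 ≈ 1.28870.
Total real return ≈ 28.8702%.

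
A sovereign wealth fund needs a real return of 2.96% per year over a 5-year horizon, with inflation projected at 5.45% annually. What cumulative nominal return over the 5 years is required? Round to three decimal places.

Required annual nominal rate: (1+2.96%)(1+5.45%) − 1 = 8.57132%.
Cumulative over 5 years: (1 + 0.0857132)^5 − 1 ≈ 0.50861.

50.861%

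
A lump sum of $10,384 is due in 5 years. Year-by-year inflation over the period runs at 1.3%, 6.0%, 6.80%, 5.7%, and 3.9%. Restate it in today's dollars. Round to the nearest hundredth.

$8,244.94

Price-level factor over 5 years: 1.013 × 1.060 × 1.0680 × 1.057 × 1.039 ≈ 1.2594388857.
Purchasing power today: $10,384 divided by that factor.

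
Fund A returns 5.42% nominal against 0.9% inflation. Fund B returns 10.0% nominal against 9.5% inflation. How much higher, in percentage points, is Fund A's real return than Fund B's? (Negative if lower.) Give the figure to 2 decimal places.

Fund A real return: 1.0542/1.009 − 1 = 4.480%.
Fund B real return: 1.100/1.095 − 1 = 0.457%.
Difference: 4.480 − 0.457 = 4.023 pp.

4.02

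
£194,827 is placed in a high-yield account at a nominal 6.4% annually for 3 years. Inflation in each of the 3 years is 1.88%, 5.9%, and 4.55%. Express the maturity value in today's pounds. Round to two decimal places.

Nominal value at maturity: £194,827 × (1 + 6.4%)^3 ≈ £234,678.89.
Price-level factor over 3 years: 1.0188 × 1.059 × 1.0455 = 1.1279995686.
The maturity value deflated by that factor is the answer in today's purchasing power.

£208,048.74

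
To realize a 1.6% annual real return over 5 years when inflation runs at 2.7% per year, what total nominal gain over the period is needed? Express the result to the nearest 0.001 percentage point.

Required annual nominal rate: (1+1.6%)(1+2.7%) − 1 = 4.3432%.
Cumulative over 5 years: (1 + 0.043432)^5 − 1 ≈ 0.23686.

23.686%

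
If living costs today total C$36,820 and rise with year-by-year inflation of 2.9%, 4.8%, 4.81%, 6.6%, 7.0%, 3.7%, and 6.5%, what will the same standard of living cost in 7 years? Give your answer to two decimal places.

Cumulative price-level factor: 1.029 × 1.048 × 1.0481 × 1.066 × 1.070 × 1.037 × 1.065 ≈ 1.4237991356.
The nominal amount required is C$36,820 scaled up by that factor.

C$52,424.28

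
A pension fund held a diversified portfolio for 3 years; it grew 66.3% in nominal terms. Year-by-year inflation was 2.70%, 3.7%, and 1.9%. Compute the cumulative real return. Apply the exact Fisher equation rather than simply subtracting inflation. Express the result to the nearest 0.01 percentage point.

53.24%

Cumulative inflation factor: 1.0270 × 1.037 × 1.019 ≈ 1.08523.
Nominal growth factor: 1.66300. Real growth factor = 1.66300 / 1.08523 ≈ 1.53239.
Total real return ≈ 53.2388%.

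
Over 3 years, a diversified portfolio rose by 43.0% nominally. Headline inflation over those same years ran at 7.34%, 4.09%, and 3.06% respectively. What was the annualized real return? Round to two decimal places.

7.49%

Cumulative inflation factor: 1.0734 × 1.0409 × 1.0306 ≈ 1.15149.
Nominal growth factor: 1.43000. Real growth factor = 1.43000 / 1.15149 ≈ 1.24187.
Annualized: 1.24187^(1/3) − 1 ≈ 0.07488.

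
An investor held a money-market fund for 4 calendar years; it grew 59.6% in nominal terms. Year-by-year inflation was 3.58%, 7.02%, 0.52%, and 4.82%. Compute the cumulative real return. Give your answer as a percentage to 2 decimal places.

36.65%

Cumulative inflation factor: 1.0358 × 1.0702 × 1.0052 × 1.0482 ≈ 1.16799.
Nominal growth factor: 1.59600. Real growth factor = 1.59600 / 1.16799 ≈ 1.36646.
Total real return ≈ 36.6455%.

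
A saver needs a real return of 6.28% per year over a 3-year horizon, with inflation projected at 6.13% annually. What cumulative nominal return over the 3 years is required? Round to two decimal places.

43.51%

Required annual nominal rate: (1+6.28%)(1+6.13%) − 1 = 12.794964%.
Cumulative over 3 years: (1 + 0.12794964)^3 − 1 ≈ 0.43506.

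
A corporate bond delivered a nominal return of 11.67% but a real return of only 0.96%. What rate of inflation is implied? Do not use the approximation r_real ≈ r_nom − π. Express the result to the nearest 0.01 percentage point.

10.61%

From (1+r_nom) = (1+r_real)(1+π), we get 1+π = (1 + 11.67%)/(1 + 0.96%) = 1.1167/1.0096 ≈ 1.10608.
So π ≈ 10.6082%.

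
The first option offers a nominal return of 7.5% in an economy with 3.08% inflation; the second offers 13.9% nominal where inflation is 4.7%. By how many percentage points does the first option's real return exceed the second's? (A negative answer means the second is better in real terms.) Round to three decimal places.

The first option real return: 1.075/1.0308 − 1 = 4.2879%.
The second real return: 1.139/1.047 − 1 = 8.7870%.
Difference: 4.2879 − 8.7870 = -4.4991 pp.

-4.499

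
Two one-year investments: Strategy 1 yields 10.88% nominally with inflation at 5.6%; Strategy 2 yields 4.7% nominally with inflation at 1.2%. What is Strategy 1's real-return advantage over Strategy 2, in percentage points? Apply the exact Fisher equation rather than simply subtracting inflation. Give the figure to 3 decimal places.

Strategy 1 real return: 1.1088/1.056 − 1 = 5.0000%.
Strategy 2 real return: 1.047/1.012 − 1 = 3.4585%.
Difference: 5.0000 − 3.4585 = 1.5415 pp.

1.542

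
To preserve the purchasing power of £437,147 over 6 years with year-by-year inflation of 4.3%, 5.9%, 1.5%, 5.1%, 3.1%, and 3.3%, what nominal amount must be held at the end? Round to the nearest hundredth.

Cumulative price-level factor: 1.043 × 1.059 × 1.015 × 1.051 × 1.031 × 1.033 ≈ 1.2548968051.
Multiplying £437,147 by the price-level factor gives the future nominal sum.

£548,574.37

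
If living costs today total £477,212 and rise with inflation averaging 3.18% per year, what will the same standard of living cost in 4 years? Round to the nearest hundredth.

Cumulative price-level factor: (1+3.18%)^4 ≈ 1.1333970923.
The nominal amount required is £477,212 scaled up by that factor.

£540,870.69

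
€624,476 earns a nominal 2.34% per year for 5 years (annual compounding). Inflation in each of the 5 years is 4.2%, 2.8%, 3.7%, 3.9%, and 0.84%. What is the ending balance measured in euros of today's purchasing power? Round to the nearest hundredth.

Nominal value at maturity: €624,476 × (1 + 2.34%)^5 ≈ €701,040.03.
Price-level factor over 5 years: 1.042 × 1.028 × 1.037 × 1.039 × 1.0084 ≈ 1.1638257841.
Dividing the nominal maturity value by the price-level factor gives the value in today's money.

€602,358.22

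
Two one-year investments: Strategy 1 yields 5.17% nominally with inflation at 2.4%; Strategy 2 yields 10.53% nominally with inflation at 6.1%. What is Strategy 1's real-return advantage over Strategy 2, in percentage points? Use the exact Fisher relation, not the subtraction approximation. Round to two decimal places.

Strategy 1 real return: 1.0517/1.024 − 1 = 2.705%.
Strategy 2 real return: 1.1053/1.061 − 1 = 4.175%.
Difference: 2.705 − 4.175 = -1.470 pp.

-1.47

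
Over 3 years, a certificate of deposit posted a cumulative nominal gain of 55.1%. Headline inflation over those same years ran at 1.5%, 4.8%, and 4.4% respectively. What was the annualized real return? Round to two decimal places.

11.78%

Cumulative inflation factor: 1.015 × 1.048 × 1.044 ≈ 1.11052.
Nominal growth factor: 1.55100. Real growth factor = 1.55100 / 1.11052 ≈ 1.39664.
Annualized: 1.39664^(1/3) − 1 ≈ 0.11779.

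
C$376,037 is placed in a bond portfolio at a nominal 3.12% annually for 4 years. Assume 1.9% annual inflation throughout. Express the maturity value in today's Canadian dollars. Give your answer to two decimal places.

C$394,371.44

Nominal value at maturity: C$376,037 × (1 + 3.12%)^4 ≈ C$425,208.75.
Price-level factor over 4 years: (1 + 1.9%)^4 ≈ 1.0781935663.
The maturity value deflated by that factor is the answer in today's purchasing power.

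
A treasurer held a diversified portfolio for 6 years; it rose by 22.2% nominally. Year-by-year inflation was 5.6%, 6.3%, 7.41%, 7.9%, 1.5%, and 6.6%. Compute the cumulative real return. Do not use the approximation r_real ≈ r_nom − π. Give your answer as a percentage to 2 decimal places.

Cumulative inflation factor: 1.056 × 1.063 × 1.0741 × 1.079 × 1.015 × 1.066 ≈ 1.40762.
Nominal growth factor: 1.22200. Real growth factor = 1.22200 / 1.40762 ≈ 0.86813.
Total real return ≈ -13.1870%.

-13.19%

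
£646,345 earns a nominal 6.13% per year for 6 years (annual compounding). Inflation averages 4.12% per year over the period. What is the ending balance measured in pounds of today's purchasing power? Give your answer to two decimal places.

Nominal value at maturity: £646,345 × (1 + 6.13%)^6 ≈ £923,620.11.
Price-level factor over 6 years: (1 + 4.12%)^6 ≈ 1.2741042272.
The maturity value deflated by that factor is the answer in today's purchasing power.

£724,917.23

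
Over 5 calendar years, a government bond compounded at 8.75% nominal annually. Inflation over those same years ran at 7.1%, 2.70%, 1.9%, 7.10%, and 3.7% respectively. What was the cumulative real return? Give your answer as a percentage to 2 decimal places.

Cumulative inflation factor: 1.071 × 1.0270 × 1.019 × 1.0710 × 1.037 ≈ 1.24481.
Nominal growth factor: 1.52106. Real growth factor = 1.52106 / 1.24481 ≈ 1.22192.
Total real return ≈ 22.1923%.

22.19%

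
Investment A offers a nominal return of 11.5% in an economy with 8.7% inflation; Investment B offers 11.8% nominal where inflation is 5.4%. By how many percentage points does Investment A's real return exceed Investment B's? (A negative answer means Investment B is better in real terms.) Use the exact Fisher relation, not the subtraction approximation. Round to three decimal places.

Investment A real return: 1.115/1.087 − 1 = 2.5759%.
Investment B real return: 1.118/1.054 − 1 = 6.0721%.
Difference: 2.5759 − 6.0721 = -3.4962 pp.

-3.496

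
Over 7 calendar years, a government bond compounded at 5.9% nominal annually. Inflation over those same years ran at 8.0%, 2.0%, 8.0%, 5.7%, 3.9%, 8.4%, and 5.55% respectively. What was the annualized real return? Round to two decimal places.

-0.01%

Cumulative inflation factor: 1.080 × 1.020 × 1.080 × 1.057 × 1.039 × 1.084 × 1.0555 ≈ 1.49495.
Nominal growth factor: 1.49373. Real growth factor = 1.49373 / 1.49495 ≈ 0.99919.
Annualized: 0.99919^(1/7) − 1 ≈ -0.00012.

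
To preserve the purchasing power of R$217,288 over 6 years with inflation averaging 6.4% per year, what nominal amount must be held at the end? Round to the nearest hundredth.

Cumulative price-level factor: (1+6.4%)^6 ≈ 1.4509410494.
The nominal amount required is R$217,288 scaled up by that factor.

R$315,272.08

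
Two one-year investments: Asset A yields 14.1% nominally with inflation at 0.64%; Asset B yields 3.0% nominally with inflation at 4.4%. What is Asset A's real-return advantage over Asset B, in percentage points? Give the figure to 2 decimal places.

14.72

Asset A real return: 1.141/1.0064 − 1 = 13.374%.
Asset B real return: 1.030/1.044 − 1 = -1.341%.
Difference: 13.374 − (-1.341) = 14.715 pp.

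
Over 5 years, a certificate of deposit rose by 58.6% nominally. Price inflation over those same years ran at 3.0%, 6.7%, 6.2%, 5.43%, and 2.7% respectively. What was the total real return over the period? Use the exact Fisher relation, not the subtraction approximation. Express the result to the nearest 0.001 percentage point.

Cumulative inflation factor: 1.030 × 1.067 × 1.062 × 1.0543 × 1.027 ≈ 1.26375.
Nominal growth factor: 1.58600. Real growth factor = 1.58600 / 1.26375 ≈ 1.25500.
Total real return ≈ 25.4996%.

25.500%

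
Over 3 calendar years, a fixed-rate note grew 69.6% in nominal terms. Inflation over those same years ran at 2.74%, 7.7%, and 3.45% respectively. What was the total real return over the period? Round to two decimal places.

48.16%

Cumulative inflation factor: 1.0274 × 1.077 × 1.0345 ≈ 1.14468.
Nominal growth factor: 1.69600. Real growth factor = 1.69600 / 1.14468 ≈ 1.48163.
Total real return ≈ 48.1631%.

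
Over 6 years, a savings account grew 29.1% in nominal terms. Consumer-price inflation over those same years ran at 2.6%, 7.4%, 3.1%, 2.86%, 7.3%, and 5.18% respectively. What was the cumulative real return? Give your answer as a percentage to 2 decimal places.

-2.11%

Cumulative inflation factor: 1.026 × 1.074 × 1.031 × 1.0286 × 1.073 × 1.0518 ≈ 1.31883.
Nominal growth factor: 1.29100. Real growth factor = 1.29100 / 1.31883 ≈ 0.97890.
Total real return ≈ -2.1104%.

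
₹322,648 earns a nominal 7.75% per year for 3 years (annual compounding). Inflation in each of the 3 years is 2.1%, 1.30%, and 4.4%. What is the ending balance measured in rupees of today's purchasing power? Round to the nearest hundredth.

₹373,805.02

Nominal value at maturity: ₹322,648 × (1 + 7.75%)^3 ≈ ₹403,627.56.
Price-level factor over 3 years: 1.021 × 1.0130 × 1.044 = 1.079781012.
The maturity value deflated by that factor is the answer in today's purchasing power.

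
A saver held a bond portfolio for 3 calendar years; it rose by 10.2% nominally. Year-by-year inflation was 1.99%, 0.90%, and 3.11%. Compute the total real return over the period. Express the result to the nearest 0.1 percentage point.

Cumulative inflation factor: 1.0199 × 1.0090 × 1.0311 ≈ 1.06108.
Nominal growth factor: 1.10200. Real growth factor = 1.10200 / 1.06108 ≈ 1.03856.
Total real return ≈ 3.8561%.

3.9%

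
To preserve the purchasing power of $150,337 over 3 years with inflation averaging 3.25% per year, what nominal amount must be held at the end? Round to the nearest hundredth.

$165,476.40

Cumulative price-level factor: (1+3.25%)^3 ≈ 1.1007030781.
The nominal amount required is $150,337 scaled up by that factor.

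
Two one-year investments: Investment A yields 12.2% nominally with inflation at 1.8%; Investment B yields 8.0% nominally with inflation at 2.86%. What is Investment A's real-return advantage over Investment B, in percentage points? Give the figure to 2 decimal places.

5.22

Investment A real return: 1.122/1.018 − 1 = 10.216%.
Investment B real return: 1.080/1.0286 − 1 = 4.997%.
Difference: 10.216 − 4.997 = 5.219 pp.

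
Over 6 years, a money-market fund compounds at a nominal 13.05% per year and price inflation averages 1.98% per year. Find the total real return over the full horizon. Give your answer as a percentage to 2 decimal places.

The annual real rate is (1+13.05%)/(1+1.98%) − 1 = 10.8551%.
Compounded over 6 years: (1 + 0.108551)^6 − 1 ≈ 0.85581.

85.58%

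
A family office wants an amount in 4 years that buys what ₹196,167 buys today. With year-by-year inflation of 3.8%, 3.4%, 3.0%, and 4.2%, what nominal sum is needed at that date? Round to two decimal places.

₹225,968.96

Cumulative price-level factor: 1.038 × 1.034 × 1.030 × 1.042 ≈ 1.1519213719.
The nominal amount required is ₹196,167 scaled up by that factor.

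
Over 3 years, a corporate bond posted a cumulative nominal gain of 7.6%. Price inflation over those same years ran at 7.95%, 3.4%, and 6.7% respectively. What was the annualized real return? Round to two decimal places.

-3.33%

Cumulative inflation factor: 1.0795 × 1.034 × 1.067 ≈ 1.19099.
Nominal growth factor: 1.07600. Real growth factor = 1.07600 / 1.19099 ≈ 0.90345.
Annualized: 0.90345^(1/3) − 1 ≈ -0.03328.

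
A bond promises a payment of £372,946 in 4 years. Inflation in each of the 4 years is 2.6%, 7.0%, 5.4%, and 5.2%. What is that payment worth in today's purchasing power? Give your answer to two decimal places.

£306,378.63

Price-level factor over 4 years: 1.026 × 1.070 × 1.054 × 1.052 ≈ 1.2172715986.
Purchasing power today: £372,946 divided by that factor.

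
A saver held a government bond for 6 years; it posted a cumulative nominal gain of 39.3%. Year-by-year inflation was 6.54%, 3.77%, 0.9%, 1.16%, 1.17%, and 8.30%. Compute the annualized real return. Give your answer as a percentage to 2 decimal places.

Cumulative inflation factor: 1.0654 × 1.0377 × 1.009 × 1.0116 × 1.0117 × 1.0830 ≈ 1.23642.
Nominal growth factor: 1.39300. Real growth factor = 1.39300 / 1.23642 ≈ 1.12664.
Annualized: 1.12664^(1/6) − 1 ≈ 0.02007.

2.01%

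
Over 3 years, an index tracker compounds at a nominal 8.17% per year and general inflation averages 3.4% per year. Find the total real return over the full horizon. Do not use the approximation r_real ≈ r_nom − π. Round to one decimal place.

The annual real rate is (1+8.17%)/(1+3.4%) − 1 = 4.6132%.
Compounded over 3 years: (1 + 0.046132)^3 − 1 ≈ 0.14488.

14.5%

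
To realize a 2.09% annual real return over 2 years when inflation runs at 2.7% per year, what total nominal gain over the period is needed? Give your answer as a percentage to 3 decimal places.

9.928%

Required annual nominal rate: (1+2.09%)(1+2.7%) − 1 = 4.84643%.
Cumulative over 2 years: (1 + 0.0484643)^2 − 1 ≈ 0.09928.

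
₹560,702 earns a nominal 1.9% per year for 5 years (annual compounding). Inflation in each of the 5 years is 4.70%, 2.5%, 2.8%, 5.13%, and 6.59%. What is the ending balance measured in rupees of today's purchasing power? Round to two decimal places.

₹498,306.14

Nominal value at maturity: ₹560,702 × (1 + 1.9%)^5 ≈ ₹616,031.65.
Price-level factor over 5 years: 1.0470 × 1.025 × 1.028 × 1.0513 × 1.0659 ≈ 1.2362513770.
The maturity value deflated by that factor is the answer in today's purchasing power.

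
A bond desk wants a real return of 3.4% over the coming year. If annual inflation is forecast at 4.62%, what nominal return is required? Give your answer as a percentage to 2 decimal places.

8.18%

By the Fisher equation, 1 + r_nom = (1 + 3.4%)(1 + 4.62%) = 1.034 × 1.0462 = 1.0817708.
So r_nom = 8.17708%.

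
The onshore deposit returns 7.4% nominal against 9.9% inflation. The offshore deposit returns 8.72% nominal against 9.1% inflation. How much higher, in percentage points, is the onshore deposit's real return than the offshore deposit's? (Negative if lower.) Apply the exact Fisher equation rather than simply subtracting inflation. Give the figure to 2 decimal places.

-1.93

The onshore deposit real return: 1.074/1.099 − 1 = -2.275%.
The offshore deposit real return: 1.0872/1.091 − 1 = -0.348%.
Difference: -2.275 − (-0.348) = -1.927 pp.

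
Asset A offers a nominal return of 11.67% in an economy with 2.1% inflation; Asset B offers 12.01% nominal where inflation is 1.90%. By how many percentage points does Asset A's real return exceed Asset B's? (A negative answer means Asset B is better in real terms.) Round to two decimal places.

Asset A real return: 1.1167/1.021 − 1 = 9.373%.
Asset B real return: 1.1201/1.0190 − 1 = 9.921%.
Difference: 9.373 − 9.921 = -0.548 pp.

-0.55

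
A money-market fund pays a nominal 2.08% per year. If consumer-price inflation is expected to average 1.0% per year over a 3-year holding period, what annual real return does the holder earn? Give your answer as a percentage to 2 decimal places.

1.07%

With constant rates the annual real return is the same each year: (1+2.08%)/(1+1.0%) − 1 = 0.01069.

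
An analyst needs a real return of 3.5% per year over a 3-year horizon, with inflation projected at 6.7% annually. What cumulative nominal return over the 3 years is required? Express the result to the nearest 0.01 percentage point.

Required annual nominal rate: (1+3.5%)(1+6.7%) − 1 = 10.4345%.
Cumulative over 3 years: (1 + 0.104345)^3 − 1 ≈ 0.34683.

34.68%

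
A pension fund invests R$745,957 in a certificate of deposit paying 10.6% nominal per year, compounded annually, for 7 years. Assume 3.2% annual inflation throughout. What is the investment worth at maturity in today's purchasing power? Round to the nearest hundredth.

R$1,211,272.34

Nominal value at maturity: R$745,957 × (1 + 10.6%)^7 ≈ R$1,510,079.05.
Price-level factor over 7 years: (1 + 3.2%)^7 ≈ 1.2466882924.
Dividing the nominal maturity value by the price-level factor gives the value in today's money.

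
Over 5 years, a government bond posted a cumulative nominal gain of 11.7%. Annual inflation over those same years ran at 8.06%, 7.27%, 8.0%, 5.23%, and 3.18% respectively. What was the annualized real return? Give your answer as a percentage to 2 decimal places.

-3.85%

Cumulative inflation factor: 1.0806 × 1.0727 × 1.080 × 1.0523 × 1.0318 ≈ 1.35926.
Nominal growth factor: 1.11700. Real growth factor = 1.11700 / 1.35926 ≈ 0.82177.
Annualized: 0.82177^(1/5) − 1 ≈ -0.03850.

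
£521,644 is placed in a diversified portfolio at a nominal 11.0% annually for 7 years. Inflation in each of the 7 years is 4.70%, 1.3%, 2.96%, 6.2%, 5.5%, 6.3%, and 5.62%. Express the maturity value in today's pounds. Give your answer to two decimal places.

Nominal value at maturity: £521,644 × (1 + 11.0%)^7 ≈ £1,083,016.49.
Price-level factor over 7 years: 1.0470 × 1.013 × 1.0296 × 1.062 × 1.055 × 1.063 × 1.0562 ≈ 1.3736657342.
The maturity value deflated by that factor is the answer in today's purchasing power.

£788,413.41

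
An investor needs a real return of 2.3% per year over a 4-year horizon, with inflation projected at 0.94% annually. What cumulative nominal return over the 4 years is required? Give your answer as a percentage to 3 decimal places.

Required annual nominal rate: (1+2.3%)(1+0.94%) − 1 = 3.26162%.
Cumulative over 4 years: (1 + 0.0326162)^4 − 1 ≈ 0.13699.

13.699%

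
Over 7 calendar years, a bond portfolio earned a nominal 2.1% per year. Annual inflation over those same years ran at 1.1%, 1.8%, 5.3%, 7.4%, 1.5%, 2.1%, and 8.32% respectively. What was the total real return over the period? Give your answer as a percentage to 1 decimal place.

Cumulative inflation factor: 1.011 × 1.018 × 1.053 × 1.074 × 1.015 × 1.021 × 1.0832 ≈ 1.30657.
Nominal growth factor: 1.15659. Real growth factor = 1.15659 / 1.30657 ≈ 0.88521.
Total real return ≈ -11.4786%.

-11.5%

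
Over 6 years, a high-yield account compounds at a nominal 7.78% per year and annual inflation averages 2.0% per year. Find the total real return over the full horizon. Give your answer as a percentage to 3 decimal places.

39.196%

The annual real rate is (1+7.78%)/(1+2.0%) − 1 = 5.6667%.
Compounded over 6 years: (1 + 0.056667)^6 − 1 ≈ 0.39196.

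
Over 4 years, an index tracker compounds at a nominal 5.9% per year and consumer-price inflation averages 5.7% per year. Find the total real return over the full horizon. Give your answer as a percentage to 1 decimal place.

The annual real rate is (1+5.9%)/(1+5.7%) − 1 = 0.1892%.
Compounded over 4 years: (1 + 0.001892)^4 − 1 ≈ 0.00759.

0.8%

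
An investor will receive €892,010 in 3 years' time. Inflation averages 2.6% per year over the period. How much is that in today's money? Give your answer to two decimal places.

€825,900.33

Price-level factor over 3 years: (1 + 2.6%)^3 = 1.080045576.
Purchasing power today: €892,010 divided by that factor.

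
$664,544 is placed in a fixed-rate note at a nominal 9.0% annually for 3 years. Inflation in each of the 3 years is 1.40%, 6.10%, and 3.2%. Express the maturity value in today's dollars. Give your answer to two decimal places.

$775,122.24

Nominal value at maturity: $664,544 × (1 + 9.0%)^3 ≈ $860,603.75.
Price-level factor over 3 years: 1.0140 × 1.0610 × 1.032 = 1.110281328.
The maturity value deflated by that factor is the answer in today's purchasing power.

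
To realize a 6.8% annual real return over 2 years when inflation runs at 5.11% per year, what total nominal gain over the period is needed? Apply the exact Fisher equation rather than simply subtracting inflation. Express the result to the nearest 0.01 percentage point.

26.02%

Required annual nominal rate: (1+6.8%)(1+5.11%) − 1 = 12.25748%.
Cumulative over 2 years: (1 + 0.1225748)^2 − 1 ≈ 0.26017.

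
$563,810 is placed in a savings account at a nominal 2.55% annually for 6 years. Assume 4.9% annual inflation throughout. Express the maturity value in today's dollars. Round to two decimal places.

Nominal value at maturity: $563,810 × (1 + 2.55%)^6 ≈ $655,762.78.
Price-level factor over 6 years: (1 + 4.9%)^6 ≈ 1.3324561607.
The maturity value deflated by that factor is the answer in today's purchasing power.

$492,145.86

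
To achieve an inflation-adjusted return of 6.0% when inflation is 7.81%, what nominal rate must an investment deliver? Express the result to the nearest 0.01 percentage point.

14.28%

By the Fisher equation, 1 + r_nom = (1 + 6.0%)(1 + 7.81%) = 1.060 × 1.0781 = 1.142786.
So r_nom = 14.2786%.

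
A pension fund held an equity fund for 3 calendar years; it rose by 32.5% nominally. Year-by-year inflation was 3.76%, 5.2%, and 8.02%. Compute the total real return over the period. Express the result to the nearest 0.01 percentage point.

Cumulative inflation factor: 1.0376 × 1.052 × 1.0802 ≈ 1.17910.
Nominal growth factor: 1.32500. Real growth factor = 1.32500 / 1.17910 ≈ 1.12374.
Total real return ≈ 12.3740%.

12.37%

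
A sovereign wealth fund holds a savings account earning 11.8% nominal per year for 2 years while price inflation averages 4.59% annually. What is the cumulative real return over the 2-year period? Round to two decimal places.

The annual real rate is (1+11.8%)/(1+4.59%) − 1 = 6.8936%.
Compounded over 2 years: (1 + 0.068936)^2 − 1 ≈ 0.14262.

14.26%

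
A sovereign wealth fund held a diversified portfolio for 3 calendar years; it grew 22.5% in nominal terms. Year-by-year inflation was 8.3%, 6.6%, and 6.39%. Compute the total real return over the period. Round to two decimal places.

-0.26%

Cumulative inflation factor: 1.083 × 1.066 × 1.0639 ≈ 1.22825.
Nominal growth factor: 1.22500. Real growth factor = 1.22500 / 1.22825 ≈ 0.99735.
Total real return ≈ -0.2645%.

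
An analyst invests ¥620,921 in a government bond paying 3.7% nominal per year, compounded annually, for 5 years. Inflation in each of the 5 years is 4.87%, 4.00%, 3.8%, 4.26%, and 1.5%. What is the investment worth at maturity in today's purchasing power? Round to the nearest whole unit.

Nominal value at maturity: ¥620,921 × (1 + 3.7%)^5 ≈ ¥744,612.
Price-level factor over 5 years: 1.0487 × 1.0400 × 1.038 × 1.0426 × 1.015 ≈ 1.1980245663.
Dividing the nominal maturity value by the price-level factor gives the value in today's money.

¥621,533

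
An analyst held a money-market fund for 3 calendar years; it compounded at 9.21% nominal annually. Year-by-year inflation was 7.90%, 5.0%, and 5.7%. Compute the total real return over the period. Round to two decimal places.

8.77%

Cumulative inflation factor: 1.0790 × 1.050 × 1.057 ≈ 1.19753.
Nominal growth factor: 1.30253. Real growth factor = 1.30253 / 1.19753 ≈ 1.08768.
Total real return ≈ 8.7681%.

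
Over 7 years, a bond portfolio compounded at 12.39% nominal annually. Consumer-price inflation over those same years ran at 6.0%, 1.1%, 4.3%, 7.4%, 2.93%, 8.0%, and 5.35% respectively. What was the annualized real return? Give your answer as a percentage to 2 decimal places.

7.05%

Cumulative inflation factor: 1.060 × 1.011 × 1.043 × 1.074 × 1.0293 × 1.080 × 1.0535 ≈ 1.40587.
Nominal growth factor: 2.26513. Real growth factor = 2.26513 / 1.40587 ≈ 1.61119.
Annualized: 1.61119^(1/7) − 1 ≈ 0.07051.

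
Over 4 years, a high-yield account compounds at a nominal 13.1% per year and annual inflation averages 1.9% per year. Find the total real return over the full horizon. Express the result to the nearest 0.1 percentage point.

51.8%

The annual real rate is (1+13.1%)/(1+1.9%) − 1 = 10.9912%.
Compounded over 4 years: (1 + 0.109912)^4 − 1 ≈ 0.51759.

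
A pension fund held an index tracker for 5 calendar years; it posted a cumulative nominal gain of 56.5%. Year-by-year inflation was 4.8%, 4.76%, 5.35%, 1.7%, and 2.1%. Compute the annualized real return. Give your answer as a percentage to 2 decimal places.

Cumulative inflation factor: 1.048 × 1.0476 × 1.0535 × 1.017 × 1.021 ≈ 1.20099.
Nominal growth factor: 1.56500. Real growth factor = 1.56500 / 1.20099 ≈ 1.30310.
Annualized: 1.30310^(1/5) − 1 ≈ 0.05438.

5.44%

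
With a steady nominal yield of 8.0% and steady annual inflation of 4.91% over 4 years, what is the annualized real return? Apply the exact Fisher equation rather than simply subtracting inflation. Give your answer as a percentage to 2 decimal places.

With constant rates the annual real return is the same each year: (1+8.0%)/(1+4.91%) − 1 = 0.02945.

2.95%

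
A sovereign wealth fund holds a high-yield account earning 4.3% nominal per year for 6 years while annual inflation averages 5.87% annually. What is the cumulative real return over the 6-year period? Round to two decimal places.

-8.57%

The annual real rate is (1+4.3%)/(1+5.87%) − 1 = -1.4830%.
Compounded over 6 years: (1 + -0.014830)^6 − 1 ≈ -0.08574.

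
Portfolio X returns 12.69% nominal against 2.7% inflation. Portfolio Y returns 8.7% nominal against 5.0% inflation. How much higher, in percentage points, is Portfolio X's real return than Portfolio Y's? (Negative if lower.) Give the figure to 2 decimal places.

Portfolio X real return: 1.1269/1.027 − 1 = 9.727%.
Portfolio Y real return: 1.087/1.050 − 1 = 3.524%.
Difference: 9.727 − 3.524 = 6.203 pp.

6.20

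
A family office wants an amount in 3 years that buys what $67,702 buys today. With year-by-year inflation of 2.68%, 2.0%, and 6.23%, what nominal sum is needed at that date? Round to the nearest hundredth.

$75,324.23

Cumulative price-level factor: 1.0268 × 1.020 × 1.0623 = 1.1125850328.
Multiplying $67,702 by the price-level factor gives the future nominal sum.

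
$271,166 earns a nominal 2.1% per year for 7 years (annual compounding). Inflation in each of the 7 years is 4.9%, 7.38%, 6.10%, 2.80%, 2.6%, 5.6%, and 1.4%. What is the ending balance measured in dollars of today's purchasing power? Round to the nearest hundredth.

Nominal value at maturity: $271,166 × (1 + 2.1%)^7 ≈ $313,628.43.
Price-level factor over 7 years: 1.049 × 1.0738 × 1.0610 × 1.0280 × 1.026 × 1.056 × 1.014 ≈ 1.3497602071.
Dividing the nominal maturity value by the price-level factor gives the value in today's money.

$232,358.63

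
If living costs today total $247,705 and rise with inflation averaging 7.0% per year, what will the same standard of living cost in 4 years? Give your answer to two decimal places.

$324,690.73

Cumulative price-level factor: (1+7.0%)^4 = 1.31079601.
Multiplying $247,705 by the price-level factor gives the future nominal sum.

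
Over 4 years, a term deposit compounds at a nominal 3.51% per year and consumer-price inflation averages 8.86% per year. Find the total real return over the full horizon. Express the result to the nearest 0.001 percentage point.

The annual real rate is (1+3.51%)/(1+8.86%) − 1 = -4.9146%.
Compounded over 4 years: (1 + -0.049146)^4 − 1 ≈ -0.18256.

-18.256%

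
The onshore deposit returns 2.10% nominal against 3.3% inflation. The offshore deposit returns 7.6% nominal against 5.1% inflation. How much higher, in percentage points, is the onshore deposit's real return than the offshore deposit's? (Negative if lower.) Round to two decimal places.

The onshore deposit real return: 1.0210/1.033 − 1 = -1.162%.
The offshore deposit real return: 1.076/1.051 − 1 = 2.379%.
Difference: -1.162 − 2.379 = -3.541 pp.

-3.54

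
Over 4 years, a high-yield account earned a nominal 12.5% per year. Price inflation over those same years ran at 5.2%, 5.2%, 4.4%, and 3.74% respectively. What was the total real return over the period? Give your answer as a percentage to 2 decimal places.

Cumulative inflation factor: 1.052 × 1.052 × 1.044 × 1.0374 ≈ 1.19861.
Nominal growth factor: 1.60181. Real growth factor = 1.60181 / 1.19861 ≈ 1.33639.
Total real return ≈ 33.6386%.

33.64%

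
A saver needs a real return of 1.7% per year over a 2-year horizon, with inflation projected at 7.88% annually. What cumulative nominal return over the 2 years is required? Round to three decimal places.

20.372%

Required annual nominal rate: (1+1.7%)(1+7.88%) − 1 = 9.71396%.
Cumulative over 2 years: (1 + 0.0971396)^2 − 1 ≈ 0.20372.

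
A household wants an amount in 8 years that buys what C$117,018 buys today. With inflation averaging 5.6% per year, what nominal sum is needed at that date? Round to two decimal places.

Cumulative price-level factor: (1+5.6%)^8 ≈ 1.5463626292.
Multiplying C$117,018 by the price-level factor gives the future nominal sum.

C$180,952.26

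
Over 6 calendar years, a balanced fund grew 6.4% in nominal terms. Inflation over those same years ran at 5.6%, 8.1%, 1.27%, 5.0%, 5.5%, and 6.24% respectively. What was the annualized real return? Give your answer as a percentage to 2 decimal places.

Cumulative inflation factor: 1.056 × 1.081 × 1.0127 × 1.050 × 1.055 × 1.0624 ≈ 1.36051.
Nominal growth factor: 1.06400. Real growth factor = 1.06400 / 1.36051 ≈ 0.78206.
Annualized: 0.78206^(1/6) − 1 ≈ -0.04014.

-4.01%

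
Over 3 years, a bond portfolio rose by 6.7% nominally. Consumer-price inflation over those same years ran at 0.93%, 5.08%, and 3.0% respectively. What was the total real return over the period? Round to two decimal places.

-2.32%

Cumulative inflation factor: 1.0093 × 1.0508 × 1.030 ≈ 1.09239.
Nominal growth factor: 1.06700. Real growth factor = 1.06700 / 1.09239 ≈ 0.97676.
Total real return ≈ -2.3242%.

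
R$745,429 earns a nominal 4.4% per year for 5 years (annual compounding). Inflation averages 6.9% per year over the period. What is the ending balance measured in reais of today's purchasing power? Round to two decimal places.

R$662,247.38

Nominal value at maturity: R$745,429 × (1 + 4.4%)^5 ≈ R$924,503.96.
Price-level factor over 5 years: (1 + 6.9%)^5 ≈ 1.3960099896.
Dividing the nominal maturity value by the price-level factor gives the value in today's money.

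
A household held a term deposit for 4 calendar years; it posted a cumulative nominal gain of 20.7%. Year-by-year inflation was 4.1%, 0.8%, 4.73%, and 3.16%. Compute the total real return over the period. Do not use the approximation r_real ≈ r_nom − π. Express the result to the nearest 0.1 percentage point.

6.5%

Cumulative inflation factor: 1.041 × 1.008 × 1.0473 × 1.0316 ≈ 1.13369.
Nominal growth factor: 1.20700. Real growth factor = 1.20700 / 1.13369 ≈ 1.06467.
Total real return ≈ 6.4666%.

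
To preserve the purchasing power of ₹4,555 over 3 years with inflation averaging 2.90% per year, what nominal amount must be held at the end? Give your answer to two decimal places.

₹4,962.89

Cumulative price-level factor: (1+2.90%)^3 = 1.089547389.
Multiplying ₹4,555 by the price-level factor gives the future nominal sum.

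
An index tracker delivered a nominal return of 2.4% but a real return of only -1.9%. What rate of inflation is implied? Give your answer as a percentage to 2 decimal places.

4.38%

From (1+r_nom) = (1+r_real)(1+π), we get 1+π = (1 + 2.4%)/(1 − 1.9%) = 1.024/0.981 ≈ 1.04383.
So π ≈ 4.3833%.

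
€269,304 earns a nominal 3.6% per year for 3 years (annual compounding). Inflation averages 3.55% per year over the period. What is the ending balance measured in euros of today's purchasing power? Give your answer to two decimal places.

€269,694.30

Nominal value at maturity: €269,304 × (1 + 3.6%)^3 ≈ €299,448.45.
Price-level factor over 3 years: (1 + 3.55%)^3 ≈ 1.1103254889.
The maturity value deflated by that factor is the answer in today's purchasing power.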